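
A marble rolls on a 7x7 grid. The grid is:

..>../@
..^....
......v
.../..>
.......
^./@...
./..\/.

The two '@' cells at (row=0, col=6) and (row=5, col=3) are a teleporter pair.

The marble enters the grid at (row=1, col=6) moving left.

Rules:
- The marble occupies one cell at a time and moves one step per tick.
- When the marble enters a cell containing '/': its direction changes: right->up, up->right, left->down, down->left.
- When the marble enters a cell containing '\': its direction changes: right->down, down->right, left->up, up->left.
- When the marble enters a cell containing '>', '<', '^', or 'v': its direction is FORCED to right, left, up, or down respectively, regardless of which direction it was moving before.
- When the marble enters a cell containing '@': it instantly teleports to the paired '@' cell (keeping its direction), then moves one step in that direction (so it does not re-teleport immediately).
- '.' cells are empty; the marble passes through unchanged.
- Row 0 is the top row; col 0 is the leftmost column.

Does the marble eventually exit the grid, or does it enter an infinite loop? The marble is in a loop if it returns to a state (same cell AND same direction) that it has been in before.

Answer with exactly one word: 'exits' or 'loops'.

Answer: exits

Derivation:
Step 1: enter (1,6), '.' pass, move left to (1,5)
Step 2: enter (1,5), '.' pass, move left to (1,4)
Step 3: enter (1,4), '.' pass, move left to (1,3)
Step 4: enter (1,3), '.' pass, move left to (1,2)
Step 5: enter (1,2), '^' forces left->up, move up to (0,2)
Step 6: enter (0,2), '>' forces up->right, move right to (0,3)
Step 7: enter (0,3), '.' pass, move right to (0,4)
Step 8: enter (0,4), '.' pass, move right to (0,5)
Step 9: enter (0,5), '/' deflects right->up, move up to (-1,5)
Step 10: at (-1,5) — EXIT via top edge, pos 5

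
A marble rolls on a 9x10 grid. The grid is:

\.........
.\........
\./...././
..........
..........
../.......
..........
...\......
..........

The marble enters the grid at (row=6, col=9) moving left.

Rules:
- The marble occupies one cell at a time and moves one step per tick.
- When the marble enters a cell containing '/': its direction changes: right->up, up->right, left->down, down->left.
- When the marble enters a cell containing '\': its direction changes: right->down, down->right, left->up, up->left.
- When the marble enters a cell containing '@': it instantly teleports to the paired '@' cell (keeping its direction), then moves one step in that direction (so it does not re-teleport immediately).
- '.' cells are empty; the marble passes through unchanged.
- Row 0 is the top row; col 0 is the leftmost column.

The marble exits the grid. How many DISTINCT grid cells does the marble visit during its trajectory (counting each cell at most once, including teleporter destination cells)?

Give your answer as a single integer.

Answer: 10

Derivation:
Step 1: enter (6,9), '.' pass, move left to (6,8)
Step 2: enter (6,8), '.' pass, move left to (6,7)
Step 3: enter (6,7), '.' pass, move left to (6,6)
Step 4: enter (6,6), '.' pass, move left to (6,5)
Step 5: enter (6,5), '.' pass, move left to (6,4)
Step 6: enter (6,4), '.' pass, move left to (6,3)
Step 7: enter (6,3), '.' pass, move left to (6,2)
Step 8: enter (6,2), '.' pass, move left to (6,1)
Step 9: enter (6,1), '.' pass, move left to (6,0)
Step 10: enter (6,0), '.' pass, move left to (6,-1)
Step 11: at (6,-1) — EXIT via left edge, pos 6
Distinct cells visited: 10 (path length 10)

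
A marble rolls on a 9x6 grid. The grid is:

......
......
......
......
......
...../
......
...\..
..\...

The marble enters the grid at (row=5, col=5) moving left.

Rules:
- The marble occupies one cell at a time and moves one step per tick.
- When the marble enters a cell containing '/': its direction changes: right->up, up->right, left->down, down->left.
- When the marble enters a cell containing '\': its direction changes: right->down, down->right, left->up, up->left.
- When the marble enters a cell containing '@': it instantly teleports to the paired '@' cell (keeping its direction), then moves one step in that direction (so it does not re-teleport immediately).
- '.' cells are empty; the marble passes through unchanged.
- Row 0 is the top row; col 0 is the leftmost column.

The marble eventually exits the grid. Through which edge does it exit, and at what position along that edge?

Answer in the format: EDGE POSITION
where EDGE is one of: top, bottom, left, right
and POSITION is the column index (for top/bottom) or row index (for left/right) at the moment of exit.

Answer: bottom 5

Derivation:
Step 1: enter (5,5), '/' deflects left->down, move down to (6,5)
Step 2: enter (6,5), '.' pass, move down to (7,5)
Step 3: enter (7,5), '.' pass, move down to (8,5)
Step 4: enter (8,5), '.' pass, move down to (9,5)
Step 5: at (9,5) — EXIT via bottom edge, pos 5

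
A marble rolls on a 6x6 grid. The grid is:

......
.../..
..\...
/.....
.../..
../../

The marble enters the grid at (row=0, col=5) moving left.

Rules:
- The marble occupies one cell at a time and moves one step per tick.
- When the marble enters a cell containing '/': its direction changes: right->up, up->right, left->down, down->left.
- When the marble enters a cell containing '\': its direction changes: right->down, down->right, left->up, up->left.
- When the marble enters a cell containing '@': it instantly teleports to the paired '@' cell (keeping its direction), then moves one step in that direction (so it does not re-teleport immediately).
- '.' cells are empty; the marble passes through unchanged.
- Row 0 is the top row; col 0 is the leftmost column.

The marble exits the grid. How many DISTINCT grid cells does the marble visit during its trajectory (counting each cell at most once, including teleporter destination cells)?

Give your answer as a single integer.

Step 1: enter (0,5), '.' pass, move left to (0,4)
Step 2: enter (0,4), '.' pass, move left to (0,3)
Step 3: enter (0,3), '.' pass, move left to (0,2)
Step 4: enter (0,2), '.' pass, move left to (0,1)
Step 5: enter (0,1), '.' pass, move left to (0,0)
Step 6: enter (0,0), '.' pass, move left to (0,-1)
Step 7: at (0,-1) — EXIT via left edge, pos 0
Distinct cells visited: 6 (path length 6)

Answer: 6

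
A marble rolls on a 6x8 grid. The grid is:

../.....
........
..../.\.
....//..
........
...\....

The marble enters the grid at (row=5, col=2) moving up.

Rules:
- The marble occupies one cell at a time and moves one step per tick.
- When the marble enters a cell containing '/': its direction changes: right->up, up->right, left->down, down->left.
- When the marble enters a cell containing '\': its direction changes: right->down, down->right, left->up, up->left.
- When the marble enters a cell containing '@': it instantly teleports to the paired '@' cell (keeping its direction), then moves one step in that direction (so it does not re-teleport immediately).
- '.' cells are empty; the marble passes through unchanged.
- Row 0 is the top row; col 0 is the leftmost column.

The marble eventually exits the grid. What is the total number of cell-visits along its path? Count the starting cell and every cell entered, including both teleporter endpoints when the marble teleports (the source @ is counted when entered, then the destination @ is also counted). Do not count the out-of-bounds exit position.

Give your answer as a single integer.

Step 1: enter (5,2), '.' pass, move up to (4,2)
Step 2: enter (4,2), '.' pass, move up to (3,2)
Step 3: enter (3,2), '.' pass, move up to (2,2)
Step 4: enter (2,2), '.' pass, move up to (1,2)
Step 5: enter (1,2), '.' pass, move up to (0,2)
Step 6: enter (0,2), '/' deflects up->right, move right to (0,3)
Step 7: enter (0,3), '.' pass, move right to (0,4)
Step 8: enter (0,4), '.' pass, move right to (0,5)
Step 9: enter (0,5), '.' pass, move right to (0,6)
Step 10: enter (0,6), '.' pass, move right to (0,7)
Step 11: enter (0,7), '.' pass, move right to (0,8)
Step 12: at (0,8) — EXIT via right edge, pos 0
Path length (cell visits): 11

Answer: 11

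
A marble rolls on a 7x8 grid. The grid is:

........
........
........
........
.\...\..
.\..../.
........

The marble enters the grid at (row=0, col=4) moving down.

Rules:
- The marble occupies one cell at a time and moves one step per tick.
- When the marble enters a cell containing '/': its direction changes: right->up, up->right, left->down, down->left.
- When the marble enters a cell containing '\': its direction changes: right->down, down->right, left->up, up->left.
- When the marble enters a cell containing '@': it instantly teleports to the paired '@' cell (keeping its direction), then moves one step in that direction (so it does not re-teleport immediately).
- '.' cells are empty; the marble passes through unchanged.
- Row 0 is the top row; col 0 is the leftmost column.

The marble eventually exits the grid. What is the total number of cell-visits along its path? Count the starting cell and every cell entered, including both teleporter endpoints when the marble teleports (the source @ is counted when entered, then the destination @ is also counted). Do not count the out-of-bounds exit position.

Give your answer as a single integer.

Step 1: enter (0,4), '.' pass, move down to (1,4)
Step 2: enter (1,4), '.' pass, move down to (2,4)
Step 3: enter (2,4), '.' pass, move down to (3,4)
Step 4: enter (3,4), '.' pass, move down to (4,4)
Step 5: enter (4,4), '.' pass, move down to (5,4)
Step 6: enter (5,4), '.' pass, move down to (6,4)
Step 7: enter (6,4), '.' pass, move down to (7,4)
Step 8: at (7,4) — EXIT via bottom edge, pos 4
Path length (cell visits): 7

Answer: 7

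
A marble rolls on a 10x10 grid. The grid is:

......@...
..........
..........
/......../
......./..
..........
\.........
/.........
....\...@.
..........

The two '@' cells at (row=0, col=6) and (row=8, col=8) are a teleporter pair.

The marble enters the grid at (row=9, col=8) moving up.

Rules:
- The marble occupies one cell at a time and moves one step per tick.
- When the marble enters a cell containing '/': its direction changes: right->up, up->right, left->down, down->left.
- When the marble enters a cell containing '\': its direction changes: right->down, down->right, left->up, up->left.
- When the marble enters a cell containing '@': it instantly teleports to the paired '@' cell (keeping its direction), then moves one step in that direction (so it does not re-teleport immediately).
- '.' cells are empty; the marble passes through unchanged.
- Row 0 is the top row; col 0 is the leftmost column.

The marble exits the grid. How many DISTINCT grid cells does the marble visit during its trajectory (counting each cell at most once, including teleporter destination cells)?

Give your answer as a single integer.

Step 1: enter (9,8), '.' pass, move up to (8,8)
Step 2: enter (8,8), '@' teleport (8,8)->(0,6), also enter (0,6), move up to (-1,6)
Step 3: at (-1,6) — EXIT via top edge, pos 6
Distinct cells visited: 3 (path length 3)

Answer: 3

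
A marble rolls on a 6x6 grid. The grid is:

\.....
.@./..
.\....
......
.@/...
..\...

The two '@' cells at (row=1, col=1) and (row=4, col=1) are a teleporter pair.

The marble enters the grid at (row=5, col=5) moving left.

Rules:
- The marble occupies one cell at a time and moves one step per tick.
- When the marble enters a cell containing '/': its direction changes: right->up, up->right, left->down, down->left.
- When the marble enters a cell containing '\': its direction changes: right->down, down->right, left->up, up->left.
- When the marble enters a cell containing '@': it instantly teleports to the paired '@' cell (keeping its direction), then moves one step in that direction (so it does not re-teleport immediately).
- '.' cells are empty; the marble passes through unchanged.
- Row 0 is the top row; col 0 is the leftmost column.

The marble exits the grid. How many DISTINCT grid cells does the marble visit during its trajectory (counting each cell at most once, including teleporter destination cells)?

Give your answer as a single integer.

Step 1: enter (5,5), '.' pass, move left to (5,4)
Step 2: enter (5,4), '.' pass, move left to (5,3)
Step 3: enter (5,3), '.' pass, move left to (5,2)
Step 4: enter (5,2), '\' deflects left->up, move up to (4,2)
Step 5: enter (4,2), '/' deflects up->right, move right to (4,3)
Step 6: enter (4,3), '.' pass, move right to (4,4)
Step 7: enter (4,4), '.' pass, move right to (4,5)
Step 8: enter (4,5), '.' pass, move right to (4,6)
Step 9: at (4,6) — EXIT via right edge, pos 4
Distinct cells visited: 8 (path length 8)

Answer: 8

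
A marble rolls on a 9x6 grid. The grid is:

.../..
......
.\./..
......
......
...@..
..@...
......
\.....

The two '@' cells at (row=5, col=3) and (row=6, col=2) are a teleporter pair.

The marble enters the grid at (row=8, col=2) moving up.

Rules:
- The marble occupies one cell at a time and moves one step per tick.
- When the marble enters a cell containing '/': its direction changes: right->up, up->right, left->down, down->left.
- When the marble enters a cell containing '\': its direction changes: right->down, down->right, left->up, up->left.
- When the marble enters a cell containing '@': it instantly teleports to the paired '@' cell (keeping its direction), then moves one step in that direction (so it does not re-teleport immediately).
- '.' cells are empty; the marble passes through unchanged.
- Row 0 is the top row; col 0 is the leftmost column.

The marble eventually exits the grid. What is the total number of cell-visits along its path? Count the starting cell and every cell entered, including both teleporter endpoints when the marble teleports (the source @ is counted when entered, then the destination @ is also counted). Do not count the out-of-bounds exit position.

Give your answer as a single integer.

Step 1: enter (8,2), '.' pass, move up to (7,2)
Step 2: enter (7,2), '.' pass, move up to (6,2)
Step 3: enter (6,2), '@' teleport (6,2)->(5,3), also enter (5,3), move up to (4,3)
Step 4: enter (4,3), '.' pass, move up to (3,3)
Step 5: enter (3,3), '.' pass, move up to (2,3)
Step 6: enter (2,3), '/' deflects up->right, move right to (2,4)
Step 7: enter (2,4), '.' pass, move right to (2,5)
Step 8: enter (2,5), '.' pass, move right to (2,6)
Step 9: at (2,6) — EXIT via right edge, pos 2
Path length (cell visits): 9

Answer: 9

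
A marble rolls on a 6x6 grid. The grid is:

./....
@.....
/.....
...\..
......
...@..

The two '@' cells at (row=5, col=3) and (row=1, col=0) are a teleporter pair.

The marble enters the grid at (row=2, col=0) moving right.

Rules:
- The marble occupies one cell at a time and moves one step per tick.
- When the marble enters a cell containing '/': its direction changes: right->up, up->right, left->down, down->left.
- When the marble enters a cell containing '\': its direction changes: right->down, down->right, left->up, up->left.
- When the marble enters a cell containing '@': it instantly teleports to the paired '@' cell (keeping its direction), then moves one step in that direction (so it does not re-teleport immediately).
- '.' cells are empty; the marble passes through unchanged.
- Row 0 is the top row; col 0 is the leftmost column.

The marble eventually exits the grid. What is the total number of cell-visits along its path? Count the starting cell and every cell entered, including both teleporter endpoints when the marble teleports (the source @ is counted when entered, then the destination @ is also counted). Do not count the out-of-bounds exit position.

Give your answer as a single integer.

Step 1: enter (2,0), '/' deflects right->up, move up to (1,0)
Step 2: enter (1,0), '@' teleport (1,0)->(5,3), also enter (5,3), move up to (4,3)
Step 3: enter (4,3), '.' pass, move up to (3,3)
Step 4: enter (3,3), '\' deflects up->left, move left to (3,2)
Step 5: enter (3,2), '.' pass, move left to (3,1)
Step 6: enter (3,1), '.' pass, move left to (3,0)
Step 7: enter (3,0), '.' pass, move left to (3,-1)
Step 8: at (3,-1) — EXIT via left edge, pos 3
Path length (cell visits): 8

Answer: 8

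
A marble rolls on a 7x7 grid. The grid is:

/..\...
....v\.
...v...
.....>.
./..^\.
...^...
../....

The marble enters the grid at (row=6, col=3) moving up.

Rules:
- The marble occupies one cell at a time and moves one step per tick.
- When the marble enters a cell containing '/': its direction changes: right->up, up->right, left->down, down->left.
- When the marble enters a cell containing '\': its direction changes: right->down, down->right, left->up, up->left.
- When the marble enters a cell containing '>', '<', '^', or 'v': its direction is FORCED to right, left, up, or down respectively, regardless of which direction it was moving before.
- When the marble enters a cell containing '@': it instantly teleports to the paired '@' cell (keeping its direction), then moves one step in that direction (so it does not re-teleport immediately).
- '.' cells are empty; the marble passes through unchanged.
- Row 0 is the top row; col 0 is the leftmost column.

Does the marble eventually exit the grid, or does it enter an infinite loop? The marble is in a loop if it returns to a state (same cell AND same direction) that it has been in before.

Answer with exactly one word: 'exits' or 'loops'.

Step 1: enter (6,3), '.' pass, move up to (5,3)
Step 2: enter (5,3), '^' forces up->up, move up to (4,3)
Step 3: enter (4,3), '.' pass, move up to (3,3)
Step 4: enter (3,3), '.' pass, move up to (2,3)
Step 5: enter (2,3), 'v' forces up->down, move down to (3,3)
Step 6: enter (3,3), '.' pass, move down to (4,3)
Step 7: enter (4,3), '.' pass, move down to (5,3)
Step 8: enter (5,3), '^' forces down->up, move up to (4,3)
Step 9: at (4,3) dir=up — LOOP DETECTED (seen before)

Answer: loops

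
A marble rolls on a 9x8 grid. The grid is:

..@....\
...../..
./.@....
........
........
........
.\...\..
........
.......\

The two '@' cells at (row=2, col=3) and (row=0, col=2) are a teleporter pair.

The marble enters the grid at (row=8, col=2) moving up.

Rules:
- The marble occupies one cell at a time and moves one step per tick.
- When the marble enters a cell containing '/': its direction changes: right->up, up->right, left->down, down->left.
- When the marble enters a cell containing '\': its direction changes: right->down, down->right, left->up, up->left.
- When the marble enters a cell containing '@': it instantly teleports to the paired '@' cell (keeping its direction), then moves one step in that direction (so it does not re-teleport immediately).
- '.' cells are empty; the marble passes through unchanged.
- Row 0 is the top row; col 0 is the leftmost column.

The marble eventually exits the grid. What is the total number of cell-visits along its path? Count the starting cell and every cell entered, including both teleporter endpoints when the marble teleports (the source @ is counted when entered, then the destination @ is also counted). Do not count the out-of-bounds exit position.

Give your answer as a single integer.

Answer: 12

Derivation:
Step 1: enter (8,2), '.' pass, move up to (7,2)
Step 2: enter (7,2), '.' pass, move up to (6,2)
Step 3: enter (6,2), '.' pass, move up to (5,2)
Step 4: enter (5,2), '.' pass, move up to (4,2)
Step 5: enter (4,2), '.' pass, move up to (3,2)
Step 6: enter (3,2), '.' pass, move up to (2,2)
Step 7: enter (2,2), '.' pass, move up to (1,2)
Step 8: enter (1,2), '.' pass, move up to (0,2)
Step 9: enter (0,2), '@' teleport (0,2)->(2,3), also enter (2,3), move up to (1,3)
Step 10: enter (1,3), '.' pass, move up to (0,3)
Step 11: enter (0,3), '.' pass, move up to (-1,3)
Step 12: at (-1,3) — EXIT via top edge, pos 3
Path length (cell visits): 12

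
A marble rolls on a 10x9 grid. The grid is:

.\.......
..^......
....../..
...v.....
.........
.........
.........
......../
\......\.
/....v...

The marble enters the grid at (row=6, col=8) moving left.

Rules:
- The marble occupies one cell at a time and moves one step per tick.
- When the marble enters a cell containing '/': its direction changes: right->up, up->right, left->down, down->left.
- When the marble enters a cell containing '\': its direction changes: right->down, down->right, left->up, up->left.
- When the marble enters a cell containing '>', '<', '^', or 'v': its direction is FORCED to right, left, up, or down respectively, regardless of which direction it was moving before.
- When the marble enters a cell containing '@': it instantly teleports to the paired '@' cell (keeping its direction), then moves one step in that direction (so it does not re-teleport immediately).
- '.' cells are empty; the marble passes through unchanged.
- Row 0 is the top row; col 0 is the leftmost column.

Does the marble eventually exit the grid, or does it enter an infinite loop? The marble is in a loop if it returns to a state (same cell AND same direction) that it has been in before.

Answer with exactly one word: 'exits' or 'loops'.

Answer: exits

Derivation:
Step 1: enter (6,8), '.' pass, move left to (6,7)
Step 2: enter (6,7), '.' pass, move left to (6,6)
Step 3: enter (6,6), '.' pass, move left to (6,5)
Step 4: enter (6,5), '.' pass, move left to (6,4)
Step 5: enter (6,4), '.' pass, move left to (6,3)
Step 6: enter (6,3), '.' pass, move left to (6,2)
Step 7: enter (6,2), '.' pass, move left to (6,1)
Step 8: enter (6,1), '.' pass, move left to (6,0)
Step 9: enter (6,0), '.' pass, move left to (6,-1)
Step 10: at (6,-1) — EXIT via left edge, pos 6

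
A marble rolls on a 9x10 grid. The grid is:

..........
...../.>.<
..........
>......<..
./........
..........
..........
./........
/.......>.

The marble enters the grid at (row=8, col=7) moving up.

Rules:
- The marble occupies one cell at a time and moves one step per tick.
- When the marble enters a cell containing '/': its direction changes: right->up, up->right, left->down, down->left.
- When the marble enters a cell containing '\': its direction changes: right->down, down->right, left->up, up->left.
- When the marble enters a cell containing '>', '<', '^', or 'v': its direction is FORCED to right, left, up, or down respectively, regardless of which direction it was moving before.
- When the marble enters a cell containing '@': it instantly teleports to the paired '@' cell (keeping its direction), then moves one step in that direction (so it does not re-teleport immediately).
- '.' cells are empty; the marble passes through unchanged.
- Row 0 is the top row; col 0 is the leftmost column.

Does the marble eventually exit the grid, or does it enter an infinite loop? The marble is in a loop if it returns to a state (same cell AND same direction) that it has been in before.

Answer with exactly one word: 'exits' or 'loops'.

Step 1: enter (8,7), '.' pass, move up to (7,7)
Step 2: enter (7,7), '.' pass, move up to (6,7)
Step 3: enter (6,7), '.' pass, move up to (5,7)
Step 4: enter (5,7), '.' pass, move up to (4,7)
Step 5: enter (4,7), '.' pass, move up to (3,7)
Step 6: enter (3,7), '<' forces up->left, move left to (3,6)
Step 7: enter (3,6), '.' pass, move left to (3,5)
Step 8: enter (3,5), '.' pass, move left to (3,4)
Step 9: enter (3,4), '.' pass, move left to (3,3)
Step 10: enter (3,3), '.' pass, move left to (3,2)
Step 11: enter (3,2), '.' pass, move left to (3,1)
Step 12: enter (3,1), '.' pass, move left to (3,0)
Step 13: enter (3,0), '>' forces left->right, move right to (3,1)
Step 14: enter (3,1), '.' pass, move right to (3,2)
Step 15: enter (3,2), '.' pass, move right to (3,3)
Step 16: enter (3,3), '.' pass, move right to (3,4)
Step 17: enter (3,4), '.' pass, move right to (3,5)
Step 18: enter (3,5), '.' pass, move right to (3,6)
Step 19: enter (3,6), '.' pass, move right to (3,7)
Step 20: enter (3,7), '<' forces right->left, move left to (3,6)
Step 21: at (3,6) dir=left — LOOP DETECTED (seen before)

Answer: loops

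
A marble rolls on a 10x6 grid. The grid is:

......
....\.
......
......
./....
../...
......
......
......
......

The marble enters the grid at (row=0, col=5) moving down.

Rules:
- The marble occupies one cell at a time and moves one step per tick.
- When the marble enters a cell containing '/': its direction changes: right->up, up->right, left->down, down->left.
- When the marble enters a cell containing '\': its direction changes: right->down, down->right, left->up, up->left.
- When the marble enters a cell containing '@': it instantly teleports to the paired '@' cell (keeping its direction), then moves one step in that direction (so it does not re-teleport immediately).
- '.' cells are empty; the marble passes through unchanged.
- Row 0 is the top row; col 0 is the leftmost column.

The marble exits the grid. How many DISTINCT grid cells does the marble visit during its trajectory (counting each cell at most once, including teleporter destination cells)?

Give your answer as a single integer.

Step 1: enter (0,5), '.' pass, move down to (1,5)
Step 2: enter (1,5), '.' pass, move down to (2,5)
Step 3: enter (2,5), '.' pass, move down to (3,5)
Step 4: enter (3,5), '.' pass, move down to (4,5)
Step 5: enter (4,5), '.' pass, move down to (5,5)
Step 6: enter (5,5), '.' pass, move down to (6,5)
Step 7: enter (6,5), '.' pass, move down to (7,5)
Step 8: enter (7,5), '.' pass, move down to (8,5)
Step 9: enter (8,5), '.' pass, move down to (9,5)
Step 10: enter (9,5), '.' pass, move down to (10,5)
Step 11: at (10,5) — EXIT via bottom edge, pos 5
Distinct cells visited: 10 (path length 10)

Answer: 10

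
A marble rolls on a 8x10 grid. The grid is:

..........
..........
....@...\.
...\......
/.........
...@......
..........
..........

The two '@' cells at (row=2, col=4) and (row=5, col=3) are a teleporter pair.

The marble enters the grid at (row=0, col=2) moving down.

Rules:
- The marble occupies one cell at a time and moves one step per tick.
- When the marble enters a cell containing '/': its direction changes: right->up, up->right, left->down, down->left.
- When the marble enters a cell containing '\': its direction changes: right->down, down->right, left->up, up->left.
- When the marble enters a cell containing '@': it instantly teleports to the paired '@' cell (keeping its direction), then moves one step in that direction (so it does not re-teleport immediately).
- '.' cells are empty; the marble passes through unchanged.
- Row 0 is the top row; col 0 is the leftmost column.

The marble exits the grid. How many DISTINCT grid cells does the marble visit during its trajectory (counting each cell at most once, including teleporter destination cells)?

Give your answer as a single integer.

Step 1: enter (0,2), '.' pass, move down to (1,2)
Step 2: enter (1,2), '.' pass, move down to (2,2)
Step 3: enter (2,2), '.' pass, move down to (3,2)
Step 4: enter (3,2), '.' pass, move down to (4,2)
Step 5: enter (4,2), '.' pass, move down to (5,2)
Step 6: enter (5,2), '.' pass, move down to (6,2)
Step 7: enter (6,2), '.' pass, move down to (7,2)
Step 8: enter (7,2), '.' pass, move down to (8,2)
Step 9: at (8,2) — EXIT via bottom edge, pos 2
Distinct cells visited: 8 (path length 8)

Answer: 8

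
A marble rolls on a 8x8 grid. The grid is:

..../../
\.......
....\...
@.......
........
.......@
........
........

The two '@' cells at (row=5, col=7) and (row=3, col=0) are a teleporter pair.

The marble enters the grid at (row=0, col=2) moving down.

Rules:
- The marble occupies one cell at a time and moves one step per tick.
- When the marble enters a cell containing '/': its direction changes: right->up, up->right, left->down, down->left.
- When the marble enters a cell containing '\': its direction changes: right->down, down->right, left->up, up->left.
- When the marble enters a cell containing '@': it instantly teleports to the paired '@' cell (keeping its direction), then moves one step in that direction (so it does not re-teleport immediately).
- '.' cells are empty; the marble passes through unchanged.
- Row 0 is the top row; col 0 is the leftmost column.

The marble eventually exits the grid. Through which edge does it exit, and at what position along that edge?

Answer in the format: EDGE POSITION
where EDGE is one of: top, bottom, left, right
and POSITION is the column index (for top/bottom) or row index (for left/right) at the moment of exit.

Step 1: enter (0,2), '.' pass, move down to (1,2)
Step 2: enter (1,2), '.' pass, move down to (2,2)
Step 3: enter (2,2), '.' pass, move down to (3,2)
Step 4: enter (3,2), '.' pass, move down to (4,2)
Step 5: enter (4,2), '.' pass, move down to (5,2)
Step 6: enter (5,2), '.' pass, move down to (6,2)
Step 7: enter (6,2), '.' pass, move down to (7,2)
Step 8: enter (7,2), '.' pass, move down to (8,2)
Step 9: at (8,2) — EXIT via bottom edge, pos 2

Answer: bottom 2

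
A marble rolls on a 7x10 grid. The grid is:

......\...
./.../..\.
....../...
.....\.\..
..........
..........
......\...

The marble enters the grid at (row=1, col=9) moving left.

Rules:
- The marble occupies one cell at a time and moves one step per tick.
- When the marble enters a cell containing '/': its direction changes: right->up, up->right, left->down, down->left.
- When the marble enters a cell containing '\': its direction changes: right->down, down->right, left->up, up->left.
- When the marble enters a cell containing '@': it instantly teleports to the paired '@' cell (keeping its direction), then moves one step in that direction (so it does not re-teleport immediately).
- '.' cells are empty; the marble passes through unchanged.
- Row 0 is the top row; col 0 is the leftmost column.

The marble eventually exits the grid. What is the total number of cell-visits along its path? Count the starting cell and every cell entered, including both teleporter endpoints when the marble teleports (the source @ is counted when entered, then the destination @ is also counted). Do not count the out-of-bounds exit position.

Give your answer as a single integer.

Step 1: enter (1,9), '.' pass, move left to (1,8)
Step 2: enter (1,8), '\' deflects left->up, move up to (0,8)
Step 3: enter (0,8), '.' pass, move up to (-1,8)
Step 4: at (-1,8) — EXIT via top edge, pos 8
Path length (cell visits): 3

Answer: 3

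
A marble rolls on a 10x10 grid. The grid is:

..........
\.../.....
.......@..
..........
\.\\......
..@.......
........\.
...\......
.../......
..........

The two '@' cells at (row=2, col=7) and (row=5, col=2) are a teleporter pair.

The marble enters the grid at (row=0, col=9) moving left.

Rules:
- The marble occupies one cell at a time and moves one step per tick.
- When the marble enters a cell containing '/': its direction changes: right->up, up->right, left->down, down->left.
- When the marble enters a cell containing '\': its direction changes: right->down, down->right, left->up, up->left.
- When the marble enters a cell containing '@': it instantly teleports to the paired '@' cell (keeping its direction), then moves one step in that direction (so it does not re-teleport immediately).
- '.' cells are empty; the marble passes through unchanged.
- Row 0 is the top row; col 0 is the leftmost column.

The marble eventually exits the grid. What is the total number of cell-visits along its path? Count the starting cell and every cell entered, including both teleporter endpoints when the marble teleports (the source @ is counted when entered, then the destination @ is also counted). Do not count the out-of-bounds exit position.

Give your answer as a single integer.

Step 1: enter (0,9), '.' pass, move left to (0,8)
Step 2: enter (0,8), '.' pass, move left to (0,7)
Step 3: enter (0,7), '.' pass, move left to (0,6)
Step 4: enter (0,6), '.' pass, move left to (0,5)
Step 5: enter (0,5), '.' pass, move left to (0,4)
Step 6: enter (0,4), '.' pass, move left to (0,3)
Step 7: enter (0,3), '.' pass, move left to (0,2)
Step 8: enter (0,2), '.' pass, move left to (0,1)
Step 9: enter (0,1), '.' pass, move left to (0,0)
Step 10: enter (0,0), '.' pass, move left to (0,-1)
Step 11: at (0,-1) — EXIT via left edge, pos 0
Path length (cell visits): 10

Answer: 10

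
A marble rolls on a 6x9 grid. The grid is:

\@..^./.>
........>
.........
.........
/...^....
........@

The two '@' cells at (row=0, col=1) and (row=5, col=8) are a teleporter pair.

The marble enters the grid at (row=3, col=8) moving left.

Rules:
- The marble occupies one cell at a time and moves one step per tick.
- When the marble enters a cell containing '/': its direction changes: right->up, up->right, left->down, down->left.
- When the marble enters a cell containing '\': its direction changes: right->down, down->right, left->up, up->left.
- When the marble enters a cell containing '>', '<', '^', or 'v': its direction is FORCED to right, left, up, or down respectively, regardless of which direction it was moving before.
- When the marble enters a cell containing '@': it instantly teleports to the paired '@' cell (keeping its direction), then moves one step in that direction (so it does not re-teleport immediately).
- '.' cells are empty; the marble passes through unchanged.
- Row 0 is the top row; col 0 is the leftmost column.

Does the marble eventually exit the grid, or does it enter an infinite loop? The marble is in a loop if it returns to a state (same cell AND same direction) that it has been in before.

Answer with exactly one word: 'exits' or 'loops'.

Step 1: enter (3,8), '.' pass, move left to (3,7)
Step 2: enter (3,7), '.' pass, move left to (3,6)
Step 3: enter (3,6), '.' pass, move left to (3,5)
Step 4: enter (3,5), '.' pass, move left to (3,4)
Step 5: enter (3,4), '.' pass, move left to (3,3)
Step 6: enter (3,3), '.' pass, move left to (3,2)
Step 7: enter (3,2), '.' pass, move left to (3,1)
Step 8: enter (3,1), '.' pass, move left to (3,0)
Step 9: enter (3,0), '.' pass, move left to (3,-1)
Step 10: at (3,-1) — EXIT via left edge, pos 3

Answer: exits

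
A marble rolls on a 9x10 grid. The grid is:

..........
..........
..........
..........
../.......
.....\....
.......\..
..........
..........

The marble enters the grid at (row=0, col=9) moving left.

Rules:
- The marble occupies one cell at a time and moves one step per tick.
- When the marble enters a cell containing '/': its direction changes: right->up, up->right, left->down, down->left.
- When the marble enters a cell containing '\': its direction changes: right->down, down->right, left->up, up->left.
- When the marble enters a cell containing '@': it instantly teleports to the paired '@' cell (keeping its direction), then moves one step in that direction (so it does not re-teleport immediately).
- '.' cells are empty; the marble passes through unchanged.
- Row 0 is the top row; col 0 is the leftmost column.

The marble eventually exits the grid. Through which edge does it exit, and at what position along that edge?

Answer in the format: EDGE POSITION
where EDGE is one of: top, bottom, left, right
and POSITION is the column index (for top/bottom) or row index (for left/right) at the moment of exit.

Step 1: enter (0,9), '.' pass, move left to (0,8)
Step 2: enter (0,8), '.' pass, move left to (0,7)
Step 3: enter (0,7), '.' pass, move left to (0,6)
Step 4: enter (0,6), '.' pass, move left to (0,5)
Step 5: enter (0,5), '.' pass, move left to (0,4)
Step 6: enter (0,4), '.' pass, move left to (0,3)
Step 7: enter (0,3), '.' pass, move left to (0,2)
Step 8: enter (0,2), '.' pass, move left to (0,1)
Step 9: enter (0,1), '.' pass, move left to (0,0)
Step 10: enter (0,0), '.' pass, move left to (0,-1)
Step 11: at (0,-1) — EXIT via left edge, pos 0

Answer: left 0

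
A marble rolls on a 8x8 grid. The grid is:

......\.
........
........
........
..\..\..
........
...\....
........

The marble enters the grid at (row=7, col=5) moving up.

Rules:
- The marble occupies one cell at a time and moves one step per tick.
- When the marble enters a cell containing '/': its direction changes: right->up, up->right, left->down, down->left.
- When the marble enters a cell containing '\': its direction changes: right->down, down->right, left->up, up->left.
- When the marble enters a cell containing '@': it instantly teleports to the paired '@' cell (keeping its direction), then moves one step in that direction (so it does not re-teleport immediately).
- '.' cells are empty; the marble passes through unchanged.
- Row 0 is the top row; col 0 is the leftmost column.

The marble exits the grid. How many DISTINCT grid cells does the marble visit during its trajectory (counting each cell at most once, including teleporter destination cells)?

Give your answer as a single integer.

Answer: 11

Derivation:
Step 1: enter (7,5), '.' pass, move up to (6,5)
Step 2: enter (6,5), '.' pass, move up to (5,5)
Step 3: enter (5,5), '.' pass, move up to (4,5)
Step 4: enter (4,5), '\' deflects up->left, move left to (4,4)
Step 5: enter (4,4), '.' pass, move left to (4,3)
Step 6: enter (4,3), '.' pass, move left to (4,2)
Step 7: enter (4,2), '\' deflects left->up, move up to (3,2)
Step 8: enter (3,2), '.' pass, move up to (2,2)
Step 9: enter (2,2), '.' pass, move up to (1,2)
Step 10: enter (1,2), '.' pass, move up to (0,2)
Step 11: enter (0,2), '.' pass, move up to (-1,2)
Step 12: at (-1,2) — EXIT via top edge, pos 2
Distinct cells visited: 11 (path length 11)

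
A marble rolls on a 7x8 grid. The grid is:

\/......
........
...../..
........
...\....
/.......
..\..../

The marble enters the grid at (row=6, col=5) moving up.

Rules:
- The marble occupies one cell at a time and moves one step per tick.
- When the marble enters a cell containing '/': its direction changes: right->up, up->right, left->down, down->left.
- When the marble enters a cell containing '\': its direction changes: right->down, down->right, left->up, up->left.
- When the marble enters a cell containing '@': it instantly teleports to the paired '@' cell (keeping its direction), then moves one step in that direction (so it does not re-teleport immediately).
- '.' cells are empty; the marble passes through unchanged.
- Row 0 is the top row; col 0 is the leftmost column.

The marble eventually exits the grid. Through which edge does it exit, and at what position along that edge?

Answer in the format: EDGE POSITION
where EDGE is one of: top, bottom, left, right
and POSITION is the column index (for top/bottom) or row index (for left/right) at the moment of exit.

Step 1: enter (6,5), '.' pass, move up to (5,5)
Step 2: enter (5,5), '.' pass, move up to (4,5)
Step 3: enter (4,5), '.' pass, move up to (3,5)
Step 4: enter (3,5), '.' pass, move up to (2,5)
Step 5: enter (2,5), '/' deflects up->right, move right to (2,6)
Step 6: enter (2,6), '.' pass, move right to (2,7)
Step 7: enter (2,7), '.' pass, move right to (2,8)
Step 8: at (2,8) — EXIT via right edge, pos 2

Answer: right 2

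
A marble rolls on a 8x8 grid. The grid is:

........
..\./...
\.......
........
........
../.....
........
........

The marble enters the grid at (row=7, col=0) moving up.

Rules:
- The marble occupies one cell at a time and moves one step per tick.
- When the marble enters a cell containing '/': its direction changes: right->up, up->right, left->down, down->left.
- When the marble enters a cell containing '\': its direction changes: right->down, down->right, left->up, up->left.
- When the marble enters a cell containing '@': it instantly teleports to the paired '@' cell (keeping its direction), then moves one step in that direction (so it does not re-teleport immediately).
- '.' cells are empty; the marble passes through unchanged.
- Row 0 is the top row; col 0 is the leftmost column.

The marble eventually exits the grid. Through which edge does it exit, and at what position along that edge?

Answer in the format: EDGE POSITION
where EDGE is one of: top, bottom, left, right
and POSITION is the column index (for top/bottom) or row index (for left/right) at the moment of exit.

Answer: left 2

Derivation:
Step 1: enter (7,0), '.' pass, move up to (6,0)
Step 2: enter (6,0), '.' pass, move up to (5,0)
Step 3: enter (5,0), '.' pass, move up to (4,0)
Step 4: enter (4,0), '.' pass, move up to (3,0)
Step 5: enter (3,0), '.' pass, move up to (2,0)
Step 6: enter (2,0), '\' deflects up->left, move left to (2,-1)
Step 7: at (2,-1) — EXIT via left edge, pos 2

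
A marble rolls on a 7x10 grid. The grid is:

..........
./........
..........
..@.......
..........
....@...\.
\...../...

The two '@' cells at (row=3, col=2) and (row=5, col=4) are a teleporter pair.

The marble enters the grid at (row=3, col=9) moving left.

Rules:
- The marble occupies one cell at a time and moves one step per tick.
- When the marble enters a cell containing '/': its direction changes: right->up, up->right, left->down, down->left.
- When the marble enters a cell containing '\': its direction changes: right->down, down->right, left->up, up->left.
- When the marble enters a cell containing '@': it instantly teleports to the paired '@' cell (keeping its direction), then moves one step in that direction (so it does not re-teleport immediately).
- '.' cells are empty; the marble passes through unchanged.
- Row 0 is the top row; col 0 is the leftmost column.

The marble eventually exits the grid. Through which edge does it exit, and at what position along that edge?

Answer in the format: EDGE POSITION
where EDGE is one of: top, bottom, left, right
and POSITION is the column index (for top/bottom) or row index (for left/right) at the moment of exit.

Step 1: enter (3,9), '.' pass, move left to (3,8)
Step 2: enter (3,8), '.' pass, move left to (3,7)
Step 3: enter (3,7), '.' pass, move left to (3,6)
Step 4: enter (3,6), '.' pass, move left to (3,5)
Step 5: enter (3,5), '.' pass, move left to (3,4)
Step 6: enter (3,4), '.' pass, move left to (3,3)
Step 7: enter (3,3), '.' pass, move left to (3,2)
Step 8: enter (3,2), '@' teleport (3,2)->(5,4), also enter (5,4), move left to (5,3)
Step 9: enter (5,3), '.' pass, move left to (5,2)
Step 10: enter (5,2), '.' pass, move left to (5,1)
Step 11: enter (5,1), '.' pass, move left to (5,0)
Step 12: enter (5,0), '.' pass, move left to (5,-1)
Step 13: at (5,-1) — EXIT via left edge, pos 5

Answer: left 5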